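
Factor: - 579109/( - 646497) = 3^(-2 )  *29^(-1)*73^1*2477^( - 1)*7933^1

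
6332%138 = 122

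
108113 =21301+86812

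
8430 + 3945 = 12375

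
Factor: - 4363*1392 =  - 6073296 = - 2^4*3^1*29^1 * 4363^1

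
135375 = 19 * 7125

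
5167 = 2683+2484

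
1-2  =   - 1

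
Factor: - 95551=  - 19^1 * 47^1*107^1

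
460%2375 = 460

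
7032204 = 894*7866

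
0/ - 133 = 0/1= - 0.00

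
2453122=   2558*959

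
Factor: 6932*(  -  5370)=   -  37224840 = - 2^3 * 3^1*5^1*179^1* 1733^1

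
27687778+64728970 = 92416748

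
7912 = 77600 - 69688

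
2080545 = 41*50745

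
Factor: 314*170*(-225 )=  - 2^2 *3^2*5^3*17^1*157^1 = -12010500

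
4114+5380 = 9494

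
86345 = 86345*1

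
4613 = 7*659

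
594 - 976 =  - 382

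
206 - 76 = 130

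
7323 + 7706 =15029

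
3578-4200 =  - 622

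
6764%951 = 107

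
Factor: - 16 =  - 2^4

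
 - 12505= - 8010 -4495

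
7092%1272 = 732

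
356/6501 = 356/6501  =  0.05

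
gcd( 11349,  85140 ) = 9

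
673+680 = 1353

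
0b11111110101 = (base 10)2037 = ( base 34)1PV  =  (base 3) 2210110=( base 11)1592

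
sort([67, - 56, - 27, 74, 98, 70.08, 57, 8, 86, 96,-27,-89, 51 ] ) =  [ - 89,  -  56, - 27, - 27, 8, 51,  57,67 , 70.08 , 74, 86,  96, 98 ]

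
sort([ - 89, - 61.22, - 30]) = [ - 89,  -  61.22, - 30]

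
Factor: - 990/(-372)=165/62 = 2^( - 1)* 3^1*5^1*11^1*31^(-1)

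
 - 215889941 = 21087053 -236976994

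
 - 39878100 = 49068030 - 88946130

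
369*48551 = 17915319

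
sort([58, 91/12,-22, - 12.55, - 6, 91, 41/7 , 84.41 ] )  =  [ - 22, - 12.55, - 6, 41/7, 91/12 , 58, 84.41, 91]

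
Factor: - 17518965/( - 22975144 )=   2^( - 3)  *  3^1*5^1 * 73^( - 1)*199^1*5869^1*39341^ ( - 1 ) 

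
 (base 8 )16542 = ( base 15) 2367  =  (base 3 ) 101022121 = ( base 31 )7PK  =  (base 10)7522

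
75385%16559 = 9149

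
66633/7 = 9519 = 9519.00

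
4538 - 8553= - 4015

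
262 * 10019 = 2624978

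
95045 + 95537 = 190582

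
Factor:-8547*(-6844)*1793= 104882732724 = 2^2 * 3^1 * 7^1*11^2*29^1 * 37^1*59^1 * 163^1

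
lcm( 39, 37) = 1443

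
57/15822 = 19/5274 = 0.00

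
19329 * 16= 309264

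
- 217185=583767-800952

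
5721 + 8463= 14184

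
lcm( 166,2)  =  166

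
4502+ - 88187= - 83685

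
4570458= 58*78801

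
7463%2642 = 2179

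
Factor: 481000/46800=2^( - 1 )*3^( -2)*5^1 * 37^1 = 185/18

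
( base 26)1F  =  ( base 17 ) 27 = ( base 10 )41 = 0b101001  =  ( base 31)1a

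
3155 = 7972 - 4817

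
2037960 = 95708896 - 93670936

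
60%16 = 12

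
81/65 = 81/65 = 1.25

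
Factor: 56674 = 2^1 * 43^1* 659^1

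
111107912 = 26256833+84851079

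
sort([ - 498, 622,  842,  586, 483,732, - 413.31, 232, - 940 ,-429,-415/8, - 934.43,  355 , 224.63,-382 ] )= [-940, - 934.43, - 498, - 429 ,  -  413.31, - 382,-415/8, 224.63,232,355,483, 586, 622, 732 , 842]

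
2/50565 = 2/50565 = 0.00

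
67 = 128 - 61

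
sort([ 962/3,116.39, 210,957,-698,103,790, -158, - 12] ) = [  -  698,  -  158, - 12, 103,116.39,  210, 962/3,790,957 ]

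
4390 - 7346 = -2956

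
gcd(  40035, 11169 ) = 51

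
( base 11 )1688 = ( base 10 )2153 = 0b100001101001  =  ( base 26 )34L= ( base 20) 57d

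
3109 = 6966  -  3857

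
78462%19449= 666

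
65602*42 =2755284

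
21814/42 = 10907/21 =519.38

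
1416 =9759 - 8343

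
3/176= 3/176 = 0.02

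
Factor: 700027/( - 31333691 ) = - 79^( - 1) * 396629^ (-1 ) * 700027^1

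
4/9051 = 4/9051=0.00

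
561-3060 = - 2499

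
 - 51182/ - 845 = 60 + 482/845 = 60.57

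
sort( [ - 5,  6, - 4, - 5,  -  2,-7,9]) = [ - 7, - 5, - 5,  -  4,  -  2 , 6, 9] 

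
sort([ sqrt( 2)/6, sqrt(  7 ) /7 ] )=[sqrt( 2)/6,  sqrt ( 7)/7] 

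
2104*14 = 29456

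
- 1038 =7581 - 8619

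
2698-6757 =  - 4059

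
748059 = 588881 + 159178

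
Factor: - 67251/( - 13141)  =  87/17= 3^1 * 17^( - 1) * 29^1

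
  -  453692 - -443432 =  - 10260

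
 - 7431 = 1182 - 8613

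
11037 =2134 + 8903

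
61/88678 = 61/88678  =  0.00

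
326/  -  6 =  - 163/3 = -  54.33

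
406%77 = 21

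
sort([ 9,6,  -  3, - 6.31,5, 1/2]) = [ -6.31,-3,1/2,5,6, 9]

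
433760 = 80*5422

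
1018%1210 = 1018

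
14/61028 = 7/30514 =0.00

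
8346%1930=626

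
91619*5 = 458095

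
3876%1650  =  576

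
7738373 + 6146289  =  13884662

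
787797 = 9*87533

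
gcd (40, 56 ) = 8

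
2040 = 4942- 2902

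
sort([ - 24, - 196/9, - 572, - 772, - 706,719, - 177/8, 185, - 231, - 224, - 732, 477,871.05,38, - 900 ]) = [ - 900, - 772,-732, - 706, - 572, - 231, - 224, - 24 , - 177/8, - 196/9,  38, 185, 477,719,871.05]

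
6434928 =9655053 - 3220125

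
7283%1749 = 287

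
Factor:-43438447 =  - 13^1 * 3341419^1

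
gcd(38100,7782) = 6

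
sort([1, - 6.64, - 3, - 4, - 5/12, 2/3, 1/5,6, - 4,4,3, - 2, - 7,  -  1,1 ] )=[ -7, - 6.64, - 4,- 4, - 3, - 2, - 1, - 5/12, 1/5 , 2/3,  1,1 , 3,4,6]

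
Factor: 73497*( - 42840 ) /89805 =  - 209907432/5987 = - 2^3*  3^2*7^1*17^1* 5987^(-1)*24499^1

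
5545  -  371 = 5174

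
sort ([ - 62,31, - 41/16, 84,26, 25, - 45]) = [-62,  -  45, -41/16,25,26, 31,84 ] 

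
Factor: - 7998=-2^1*3^1*31^1*43^1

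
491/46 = 491/46 = 10.67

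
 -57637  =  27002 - 84639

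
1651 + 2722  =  4373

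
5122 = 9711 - 4589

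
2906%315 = 71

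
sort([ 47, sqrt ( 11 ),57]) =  [sqrt( 11),47,57 ]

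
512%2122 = 512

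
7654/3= 2551 + 1/3 = 2551.33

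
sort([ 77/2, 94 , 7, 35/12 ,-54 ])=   [ - 54,35/12, 7, 77/2,94 ] 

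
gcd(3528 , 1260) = 252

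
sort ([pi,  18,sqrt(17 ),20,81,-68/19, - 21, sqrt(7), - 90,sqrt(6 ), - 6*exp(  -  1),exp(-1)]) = [ - 90,-21, - 68/19, - 6*exp( - 1 ), exp( - 1), sqrt (6 ),  sqrt(7 ), pi,sqrt( 17 ), 18,20 , 81]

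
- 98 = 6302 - 6400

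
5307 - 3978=1329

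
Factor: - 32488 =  - 2^3*31^1*131^1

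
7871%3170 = 1531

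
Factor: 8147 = 8147^1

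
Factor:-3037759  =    -  131^1 * 23189^1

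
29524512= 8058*3664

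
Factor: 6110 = 2^1 * 5^1 * 13^1 * 47^1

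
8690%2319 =1733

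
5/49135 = 1/9827=0.00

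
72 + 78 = 150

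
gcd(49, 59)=1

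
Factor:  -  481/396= - 2^( - 2 )*3^(  -  2)*11^( - 1)*13^1*37^1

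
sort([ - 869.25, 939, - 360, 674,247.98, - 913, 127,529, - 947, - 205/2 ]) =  [ - 947, - 913, - 869.25,-360 , - 205/2, 127, 247.98,529, 674,939 ] 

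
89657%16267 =8322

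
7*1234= 8638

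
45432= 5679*8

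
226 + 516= 742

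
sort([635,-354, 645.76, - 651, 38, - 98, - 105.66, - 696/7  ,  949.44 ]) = [-651,-354,-105.66, - 696/7, - 98, 38,635,  645.76, 949.44] 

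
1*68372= 68372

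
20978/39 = 20978/39 = 537.90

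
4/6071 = 4/6071 =0.00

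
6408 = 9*712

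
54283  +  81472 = 135755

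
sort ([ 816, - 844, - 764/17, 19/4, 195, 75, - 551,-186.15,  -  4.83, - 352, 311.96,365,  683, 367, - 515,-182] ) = [-844,-551,-515,-352,-186.15, - 182,-764/17 ,-4.83 , 19/4 , 75, 195,311.96 , 365,367, 683, 816]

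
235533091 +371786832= 607319923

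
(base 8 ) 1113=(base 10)587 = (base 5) 4322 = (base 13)362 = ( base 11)494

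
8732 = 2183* 4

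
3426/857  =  3 +855/857=4.00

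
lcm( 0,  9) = 0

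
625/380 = 125/76 = 1.64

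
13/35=13/35 = 0.37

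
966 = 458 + 508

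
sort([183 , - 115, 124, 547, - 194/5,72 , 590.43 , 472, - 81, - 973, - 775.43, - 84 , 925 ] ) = [ - 973, - 775.43 , - 115,-84, - 81, - 194/5, 72,124, 183, 472,  547, 590.43,925 ] 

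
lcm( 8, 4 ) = 8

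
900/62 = 450/31 = 14.52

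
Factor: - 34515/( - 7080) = 39/8 =2^( - 3 ) * 3^1*13^1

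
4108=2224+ 1884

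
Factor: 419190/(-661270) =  - 471/743 = -3^1 * 157^1*743^(-1)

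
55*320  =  17600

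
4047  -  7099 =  - 3052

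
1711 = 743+968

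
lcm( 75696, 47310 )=378480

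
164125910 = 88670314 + 75455596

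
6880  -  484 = 6396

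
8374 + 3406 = 11780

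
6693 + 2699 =9392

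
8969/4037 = 8969/4037 = 2.22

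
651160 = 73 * 8920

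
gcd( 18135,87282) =117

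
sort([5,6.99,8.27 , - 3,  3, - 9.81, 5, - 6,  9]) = [-9.81,-6,  -  3, 3 , 5, 5, 6.99, 8.27 , 9]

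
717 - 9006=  - 8289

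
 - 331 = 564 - 895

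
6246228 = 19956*313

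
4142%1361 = 59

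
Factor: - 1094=-2^1*547^1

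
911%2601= 911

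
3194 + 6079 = 9273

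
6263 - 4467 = 1796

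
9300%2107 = 872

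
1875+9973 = 11848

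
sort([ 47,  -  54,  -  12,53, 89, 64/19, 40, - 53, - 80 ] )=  [  -  80, - 54, - 53, - 12 , 64/19,  40, 47,53,  89 ]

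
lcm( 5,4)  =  20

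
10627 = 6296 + 4331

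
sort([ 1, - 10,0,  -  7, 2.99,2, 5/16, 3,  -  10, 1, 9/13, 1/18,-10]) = [-10, - 10,-10, - 7,0,  1/18,5/16, 9/13 , 1, 1, 2 , 2.99,3]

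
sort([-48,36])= [  -  48,36]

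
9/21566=9/21566 =0.00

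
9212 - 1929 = 7283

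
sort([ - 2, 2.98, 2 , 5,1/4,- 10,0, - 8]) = [-10,  -  8, - 2,  0,1/4, 2, 2.98,5]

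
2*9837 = 19674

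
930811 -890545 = 40266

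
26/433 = 26/433 = 0.06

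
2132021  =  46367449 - 44235428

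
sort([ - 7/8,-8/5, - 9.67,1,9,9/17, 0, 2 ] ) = [-9.67, - 8/5, - 7/8,0,9/17,1,2,9] 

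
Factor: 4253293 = 11^1*31^1*12473^1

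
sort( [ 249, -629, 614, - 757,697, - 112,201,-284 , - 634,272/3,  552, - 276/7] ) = [ - 757, - 634 , - 629, - 284,- 112, - 276/7, 272/3 , 201,249 , 552 , 614, 697] 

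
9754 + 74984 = 84738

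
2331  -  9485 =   -  7154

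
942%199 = 146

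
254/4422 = 127/2211 = 0.06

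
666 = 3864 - 3198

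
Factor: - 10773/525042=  -19/926  =  - 2^( - 1 ) * 19^1*463^( - 1) 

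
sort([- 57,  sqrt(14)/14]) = [ - 57, sqrt( 14) /14 ] 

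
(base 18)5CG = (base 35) 1hw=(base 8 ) 3474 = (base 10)1852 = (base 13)ac6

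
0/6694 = 0 = 0.00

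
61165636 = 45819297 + 15346339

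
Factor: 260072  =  2^3*19^1*29^1*59^1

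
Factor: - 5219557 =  - 7^1*739^1*1009^1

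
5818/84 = 69 + 11/42 = 69.26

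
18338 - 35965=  - 17627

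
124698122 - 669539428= - 544841306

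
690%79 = 58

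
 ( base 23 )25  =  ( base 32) 1j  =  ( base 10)51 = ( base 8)63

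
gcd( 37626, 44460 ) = 6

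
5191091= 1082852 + 4108239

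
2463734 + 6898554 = 9362288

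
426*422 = 179772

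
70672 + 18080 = 88752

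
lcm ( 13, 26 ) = 26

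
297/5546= 297/5546=0.05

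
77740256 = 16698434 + 61041822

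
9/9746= 9/9746 = 0.00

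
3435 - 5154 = - 1719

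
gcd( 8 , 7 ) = 1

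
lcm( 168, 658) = 7896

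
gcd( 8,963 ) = 1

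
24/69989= 24/69989= 0.00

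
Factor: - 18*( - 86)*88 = 136224= 2^5 *3^2*11^1*43^1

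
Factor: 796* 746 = 2^3*  199^1*373^1 = 593816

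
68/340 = 1/5 = 0.20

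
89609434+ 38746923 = 128356357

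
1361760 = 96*14185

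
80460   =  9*8940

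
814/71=814/71= 11.46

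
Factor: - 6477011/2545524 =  - 2^( - 2 )*3^(-2 )*70709^( - 1 )*6477011^1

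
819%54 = 9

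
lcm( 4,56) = 56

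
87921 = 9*9769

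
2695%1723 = 972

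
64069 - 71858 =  - 7789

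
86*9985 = 858710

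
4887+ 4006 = 8893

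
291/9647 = 291/9647  =  0.03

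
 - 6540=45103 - 51643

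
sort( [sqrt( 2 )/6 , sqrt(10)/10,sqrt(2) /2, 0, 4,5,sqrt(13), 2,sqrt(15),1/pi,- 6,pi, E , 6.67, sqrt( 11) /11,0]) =[ - 6,0, 0,sqrt(  2)/6,sqrt(11 ) /11,sqrt(10 )/10 , 1/pi,sqrt(2 ) /2 , 2 , E,pi, sqrt( 13 ),sqrt( 15),4, 5,6.67]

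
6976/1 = 6976 = 6976.00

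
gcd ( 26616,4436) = 4436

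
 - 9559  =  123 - 9682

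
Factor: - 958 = -2^1*479^1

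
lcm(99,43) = 4257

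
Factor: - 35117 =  - 35117^1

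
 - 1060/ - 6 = 530/3 = 176.67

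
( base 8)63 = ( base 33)1I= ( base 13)3C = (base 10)51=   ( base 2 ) 110011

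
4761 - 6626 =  - 1865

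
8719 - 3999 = 4720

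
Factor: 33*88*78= 2^4 * 3^2*11^2*13^1 = 226512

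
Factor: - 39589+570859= 531270 = 2^1*3^2 * 5^1*  5903^1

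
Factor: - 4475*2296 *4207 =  - 2^3*5^2 *7^2*41^1 * 179^1*601^1 = - 43225242200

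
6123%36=3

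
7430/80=92 + 7/8=92.88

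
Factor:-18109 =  - 7^1*13^1*199^1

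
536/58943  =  536/58943 =0.01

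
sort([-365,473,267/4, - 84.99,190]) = [ - 365, - 84.99, 267/4,190,473]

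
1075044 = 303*3548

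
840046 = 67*12538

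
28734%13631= 1472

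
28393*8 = 227144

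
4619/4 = 1154 + 3/4 = 1154.75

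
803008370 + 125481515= 928489885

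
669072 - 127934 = 541138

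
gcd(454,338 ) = 2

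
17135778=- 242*( - 70809)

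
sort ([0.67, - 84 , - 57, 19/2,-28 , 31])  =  [ - 84,-57 , -28 , 0.67,19/2,31]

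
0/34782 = 0= 0.00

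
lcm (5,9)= 45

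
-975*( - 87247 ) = 85065825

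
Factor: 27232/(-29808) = - 74/81=- 2^1 * 3^( - 4 )*37^1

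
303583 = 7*43369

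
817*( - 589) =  - 481213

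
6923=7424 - 501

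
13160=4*3290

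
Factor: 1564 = 2^2*17^1*23^1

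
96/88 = 1 + 1/11 = 1.09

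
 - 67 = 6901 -6968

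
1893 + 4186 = 6079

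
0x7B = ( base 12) A3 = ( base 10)123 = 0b1111011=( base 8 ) 173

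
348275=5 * 69655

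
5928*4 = 23712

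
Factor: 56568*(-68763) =-2^3* 3^2*2357^1*22921^1=   -3889785384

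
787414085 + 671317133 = 1458731218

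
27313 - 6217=21096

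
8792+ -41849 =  - 33057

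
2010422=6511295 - 4500873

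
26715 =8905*3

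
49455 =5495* 9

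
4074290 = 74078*55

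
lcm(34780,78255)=313020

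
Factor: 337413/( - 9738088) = - 2^(-3 )*3^1*47^1*2393^1*1217261^(-1) 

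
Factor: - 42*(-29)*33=40194 = 2^1*3^2*7^1* 11^1*29^1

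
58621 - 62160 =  - 3539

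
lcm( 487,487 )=487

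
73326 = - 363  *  ( - 202)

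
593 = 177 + 416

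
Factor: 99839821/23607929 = 227^1*509^ (  -  1)*46381^( - 1)*439823^1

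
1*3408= 3408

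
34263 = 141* 243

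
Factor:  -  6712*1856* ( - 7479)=2^9*3^3*29^1*277^1*839^1= 93169433088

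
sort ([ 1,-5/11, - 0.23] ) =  [ - 5/11, - 0.23,1]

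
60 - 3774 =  - 3714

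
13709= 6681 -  - 7028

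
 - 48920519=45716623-94637142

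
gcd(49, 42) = 7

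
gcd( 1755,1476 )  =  9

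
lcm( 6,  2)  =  6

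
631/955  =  631/955 = 0.66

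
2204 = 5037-2833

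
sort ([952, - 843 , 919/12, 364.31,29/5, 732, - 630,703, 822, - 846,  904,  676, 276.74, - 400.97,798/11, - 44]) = [ - 846,  -  843, - 630, - 400.97, - 44 , 29/5,798/11,  919/12,276.74,364.31,676, 703, 732, 822, 904, 952] 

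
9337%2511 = 1804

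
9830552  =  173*56824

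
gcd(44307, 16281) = 81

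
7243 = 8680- 1437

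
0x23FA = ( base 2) 10001111111010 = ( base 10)9210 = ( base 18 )1a7c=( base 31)9I3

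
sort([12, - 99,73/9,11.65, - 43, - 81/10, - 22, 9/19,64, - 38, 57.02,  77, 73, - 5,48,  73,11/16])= [ - 99, - 43, - 38,- 22, - 81/10, - 5,9/19,  11/16,73/9, 11.65,12, 48, 57.02,  64,73, 73, 77]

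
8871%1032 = 615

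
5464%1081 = 59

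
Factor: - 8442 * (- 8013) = 2^1 * 3^3*7^1* 67^1* 2671^1= 67645746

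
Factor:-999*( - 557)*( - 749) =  - 416775807= - 3^3*7^1*37^1 *107^1 * 557^1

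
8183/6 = 1363 + 5/6 = 1363.83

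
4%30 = 4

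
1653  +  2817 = 4470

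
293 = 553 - 260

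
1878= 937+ 941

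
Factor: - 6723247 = -1051^1*6397^1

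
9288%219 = 90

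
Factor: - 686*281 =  - 192766 = - 2^1  *  7^3*281^1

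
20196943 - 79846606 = - 59649663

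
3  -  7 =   -  4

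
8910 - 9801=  -891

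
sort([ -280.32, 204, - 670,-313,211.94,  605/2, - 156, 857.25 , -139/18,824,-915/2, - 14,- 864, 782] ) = [ - 864, - 670,-915/2,-313 , - 280.32, - 156, - 14, - 139/18, 204, 211.94,605/2, 782 , 824, 857.25 ]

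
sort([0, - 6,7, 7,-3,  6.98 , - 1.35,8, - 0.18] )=[ - 6,  -  3, - 1.35,  -  0.18, 0,6.98 , 7 , 7,  8] 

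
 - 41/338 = - 41/338 = - 0.12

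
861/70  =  12 + 3/10  =  12.30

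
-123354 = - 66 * 1869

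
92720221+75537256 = 168257477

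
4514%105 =104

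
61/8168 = 61/8168 = 0.01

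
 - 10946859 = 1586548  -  12533407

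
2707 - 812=1895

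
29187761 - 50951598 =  - 21763837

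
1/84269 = 1/84269 = 0.00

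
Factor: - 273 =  - 3^1*7^1 *13^1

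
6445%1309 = 1209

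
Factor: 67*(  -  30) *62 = -2^2*3^1*5^1 * 31^1 * 67^1 =- 124620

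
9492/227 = 9492/227 = 41.81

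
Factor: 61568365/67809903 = 3^ ( - 1)*5^1*7^( - 1 )*691^( - 1 )*4673^( - 1 )*12313673^1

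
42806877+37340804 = 80147681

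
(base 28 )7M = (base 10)218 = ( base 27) 82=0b11011010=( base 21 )A8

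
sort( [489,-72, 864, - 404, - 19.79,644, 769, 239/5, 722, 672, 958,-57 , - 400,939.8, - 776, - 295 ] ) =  [ - 776, - 404, - 400 ,-295, - 72, - 57, - 19.79 , 239/5,  489, 644, 672,722,769, 864,939.8, 958] 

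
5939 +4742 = 10681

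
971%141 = 125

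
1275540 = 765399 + 510141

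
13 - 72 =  - 59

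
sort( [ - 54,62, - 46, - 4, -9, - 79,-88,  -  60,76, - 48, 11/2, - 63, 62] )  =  [ - 88, - 79, - 63, - 60, - 54,-48, - 46, - 9, - 4,11/2,62,62,76] 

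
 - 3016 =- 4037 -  - 1021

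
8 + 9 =17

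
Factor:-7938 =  - 2^1 * 3^4*7^2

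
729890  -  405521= 324369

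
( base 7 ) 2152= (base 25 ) 15M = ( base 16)304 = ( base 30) pm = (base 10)772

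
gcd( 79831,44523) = 97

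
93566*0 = 0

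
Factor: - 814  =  -2^1*11^1*37^1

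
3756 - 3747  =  9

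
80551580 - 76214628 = 4336952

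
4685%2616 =2069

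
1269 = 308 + 961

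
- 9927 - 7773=- 17700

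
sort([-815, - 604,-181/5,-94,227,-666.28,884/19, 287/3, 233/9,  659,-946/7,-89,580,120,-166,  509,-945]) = [ - 945, - 815,  -  666.28,-604, - 166 ,-946/7, - 94,-89, - 181/5,233/9,884/19, 287/3, 120,227,509,580,659 ]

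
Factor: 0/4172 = 0 = 0^1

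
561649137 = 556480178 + 5168959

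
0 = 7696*0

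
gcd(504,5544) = 504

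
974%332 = 310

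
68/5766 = 34/2883 = 0.01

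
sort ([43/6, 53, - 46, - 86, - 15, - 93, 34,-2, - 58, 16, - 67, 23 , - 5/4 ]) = [ - 93,  -  86 , - 67, - 58,- 46, - 15, -2, - 5/4, 43/6, 16, 23,  34,53 ]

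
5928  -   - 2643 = 8571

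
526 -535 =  - 9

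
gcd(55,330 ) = 55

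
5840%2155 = 1530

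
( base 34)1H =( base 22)27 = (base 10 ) 51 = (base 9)56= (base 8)63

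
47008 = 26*1808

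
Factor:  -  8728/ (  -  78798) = 4364/39399  =  2^2 * 3^(-1)*23^(-1)*571^( - 1)*1091^1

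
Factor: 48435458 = 2^1*43^1 * 109^1 * 5167^1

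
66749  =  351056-284307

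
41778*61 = 2548458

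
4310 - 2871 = 1439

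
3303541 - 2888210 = 415331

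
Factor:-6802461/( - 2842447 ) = 3^4*137^1*613^1*997^( - 1 ) * 2851^( - 1) 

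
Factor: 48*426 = 20448 = 2^5*3^2*71^1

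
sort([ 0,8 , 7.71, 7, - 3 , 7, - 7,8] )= [ - 7 ,-3,0,7, 7,  7.71, 8,8 ] 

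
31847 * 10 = 318470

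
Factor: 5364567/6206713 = 3^2 * 13^2* 37^(-1)*271^(-1 )*619^(-1 )*3527^1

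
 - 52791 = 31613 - 84404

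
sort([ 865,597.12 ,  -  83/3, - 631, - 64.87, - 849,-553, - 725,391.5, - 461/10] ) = [ - 849, - 725, - 631, - 553,-64.87 , - 461/10, - 83/3 , 391.5, 597.12, 865] 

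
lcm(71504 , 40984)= 3360688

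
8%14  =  8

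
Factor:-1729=- 7^1 * 13^1*19^1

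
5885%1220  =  1005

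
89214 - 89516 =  - 302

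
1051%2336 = 1051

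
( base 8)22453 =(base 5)301030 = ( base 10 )9515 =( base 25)F5F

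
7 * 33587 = 235109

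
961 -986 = -25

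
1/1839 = 1/1839 =0.00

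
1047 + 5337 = 6384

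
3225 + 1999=5224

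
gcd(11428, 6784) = 4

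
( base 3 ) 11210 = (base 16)81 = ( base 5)1004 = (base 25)54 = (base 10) 129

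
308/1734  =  154/867 = 0.18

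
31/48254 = 31/48254 = 0.00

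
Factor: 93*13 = 3^1*13^1*31^1  =  1209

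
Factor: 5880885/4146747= 5^1*11^( - 1 ) * 125659^ (-1)*392059^1 =1960295/1382249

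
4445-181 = 4264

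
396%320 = 76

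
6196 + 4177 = 10373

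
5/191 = 5/191 = 0.03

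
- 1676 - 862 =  - 2538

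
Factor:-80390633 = -47^1 * 1710439^1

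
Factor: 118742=2^1*13^1*4567^1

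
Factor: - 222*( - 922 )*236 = 2^4*3^1*37^1*59^1*461^1 = 48305424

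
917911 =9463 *97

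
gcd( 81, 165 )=3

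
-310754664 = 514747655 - 825502319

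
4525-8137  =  - 3612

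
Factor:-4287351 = -3^1*1429117^1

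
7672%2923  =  1826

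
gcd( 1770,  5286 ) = 6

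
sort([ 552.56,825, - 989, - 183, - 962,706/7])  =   [ - 989, - 962, - 183,706/7,552.56,825]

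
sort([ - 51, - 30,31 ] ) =[ - 51,-30,31] 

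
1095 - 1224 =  - 129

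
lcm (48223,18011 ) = 1494913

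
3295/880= 659/176=3.74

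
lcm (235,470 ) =470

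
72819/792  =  8091/88 = 91.94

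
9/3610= 9/3610 = 0.00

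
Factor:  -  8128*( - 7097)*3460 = 199588079360 =2^8 *5^1 * 47^1*127^1*151^1  *  173^1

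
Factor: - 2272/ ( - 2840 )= 4/5 = 2^2 * 5^( - 1 )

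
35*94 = 3290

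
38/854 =19/427  =  0.04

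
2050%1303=747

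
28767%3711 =2790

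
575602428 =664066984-88464556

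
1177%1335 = 1177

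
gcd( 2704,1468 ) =4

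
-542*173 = -93766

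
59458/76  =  782 + 13/38 = 782.34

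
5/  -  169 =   -  5/169  =  -0.03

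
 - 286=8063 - 8349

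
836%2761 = 836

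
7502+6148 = 13650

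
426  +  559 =985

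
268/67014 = 134/33507 = 0.00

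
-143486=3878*(  -  37)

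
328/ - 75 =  - 5 + 47/75= - 4.37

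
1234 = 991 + 243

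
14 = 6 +8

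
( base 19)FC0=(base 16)160b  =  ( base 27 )7K0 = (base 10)5643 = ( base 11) 4270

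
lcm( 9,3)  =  9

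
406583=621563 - 214980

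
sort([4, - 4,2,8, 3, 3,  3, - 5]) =[ -5, - 4,2,3,3 , 3, 4,8] 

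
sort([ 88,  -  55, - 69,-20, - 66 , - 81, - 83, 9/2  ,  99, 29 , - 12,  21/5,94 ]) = [ - 83 ,-81, - 69, - 66,- 55, - 20, - 12 , 21/5, 9/2,29 , 88, 94 , 99] 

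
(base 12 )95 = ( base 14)81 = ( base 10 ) 113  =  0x71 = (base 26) 49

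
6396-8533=-2137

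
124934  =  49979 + 74955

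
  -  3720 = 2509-6229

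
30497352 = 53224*573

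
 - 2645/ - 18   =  2645/18= 146.94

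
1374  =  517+857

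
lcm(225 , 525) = 1575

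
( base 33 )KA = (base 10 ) 670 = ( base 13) 3c7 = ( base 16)29e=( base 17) 257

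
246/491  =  246/491 = 0.50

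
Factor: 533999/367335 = 3^(-4) * 5^(-1)*907^( - 1) * 533999^1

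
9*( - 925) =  - 8325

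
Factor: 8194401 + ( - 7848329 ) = 2^3*181^1*239^1=346072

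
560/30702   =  40/2193 = 0.02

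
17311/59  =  17311/59 =293.41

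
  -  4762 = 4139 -8901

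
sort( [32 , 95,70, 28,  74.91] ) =[ 28,32, 70, 74.91,95]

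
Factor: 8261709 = 3^1*2753903^1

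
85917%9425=1092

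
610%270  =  70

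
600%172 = 84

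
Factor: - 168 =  - 2^3*3^1*7^1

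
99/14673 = 33/4891 =0.01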